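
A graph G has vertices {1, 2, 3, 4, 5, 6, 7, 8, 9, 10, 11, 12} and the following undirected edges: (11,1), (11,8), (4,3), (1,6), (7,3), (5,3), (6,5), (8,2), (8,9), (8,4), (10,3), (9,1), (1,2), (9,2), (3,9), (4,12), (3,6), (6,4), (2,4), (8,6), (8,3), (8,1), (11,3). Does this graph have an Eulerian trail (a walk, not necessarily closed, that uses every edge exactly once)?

Degrees: 1:5, 2:4, 3:8, 4:5, 5:2, 6:5, 7:1, 8:7, 9:4, 10:1, 11:3, 12:1
Odd-degree vertices: 1, 4, 6, 7, 8, 10, 11, 12 (8 total).
An Eulerian trail requires 0 or 2 odd-degree vertices; here there are 8.

No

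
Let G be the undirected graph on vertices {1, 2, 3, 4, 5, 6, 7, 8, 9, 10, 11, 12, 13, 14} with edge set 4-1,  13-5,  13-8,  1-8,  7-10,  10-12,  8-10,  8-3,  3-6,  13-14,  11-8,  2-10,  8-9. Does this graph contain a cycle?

|V| = 14, |E| = 13, number of components = 1.
Since 13 = 14 - 1, the graph is a forest and contains no cycle.

No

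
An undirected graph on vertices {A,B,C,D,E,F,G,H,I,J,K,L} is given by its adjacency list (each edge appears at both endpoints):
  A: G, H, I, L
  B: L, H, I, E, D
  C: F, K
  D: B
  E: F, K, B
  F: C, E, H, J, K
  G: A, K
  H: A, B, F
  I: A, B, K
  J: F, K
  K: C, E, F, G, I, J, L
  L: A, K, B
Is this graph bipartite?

No

The cycle E-F-K-E has length 3, which is odd, so the graph is not bipartite.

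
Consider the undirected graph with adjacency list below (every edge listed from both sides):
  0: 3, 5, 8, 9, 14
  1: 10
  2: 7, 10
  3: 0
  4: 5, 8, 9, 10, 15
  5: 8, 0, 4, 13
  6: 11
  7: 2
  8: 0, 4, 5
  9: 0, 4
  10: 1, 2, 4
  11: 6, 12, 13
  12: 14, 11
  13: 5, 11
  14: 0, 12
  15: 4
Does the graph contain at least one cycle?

|V| = 16, |E| = 19, number of components = 1.
Since 19 > 16 - 1, a cycle must exist; for instance 0-5-4-9-0.

Yes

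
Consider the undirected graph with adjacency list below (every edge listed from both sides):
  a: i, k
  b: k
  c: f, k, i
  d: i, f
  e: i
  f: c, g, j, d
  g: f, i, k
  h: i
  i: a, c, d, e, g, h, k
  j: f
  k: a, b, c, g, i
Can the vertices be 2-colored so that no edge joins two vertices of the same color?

No

c-i-k-c is an odd cycle (length 3), and a bipartite graph can contain only even cycles.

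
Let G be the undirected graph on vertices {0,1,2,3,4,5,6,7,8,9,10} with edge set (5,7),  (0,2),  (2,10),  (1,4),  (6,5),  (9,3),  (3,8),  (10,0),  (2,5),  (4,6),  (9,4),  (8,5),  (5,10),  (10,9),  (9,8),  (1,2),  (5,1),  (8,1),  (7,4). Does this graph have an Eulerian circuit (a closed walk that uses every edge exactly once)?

Degrees: 0:2, 1:4, 2:4, 3:2, 4:4, 5:6, 6:2, 7:2, 8:4, 9:4, 10:4
All degrees are even and the non-isolated vertices are connected — an Eulerian circuit exists.

Yes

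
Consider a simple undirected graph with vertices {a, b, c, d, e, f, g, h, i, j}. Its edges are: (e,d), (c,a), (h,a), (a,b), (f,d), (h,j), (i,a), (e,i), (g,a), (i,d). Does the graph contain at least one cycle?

Yes

|V| = 10, |E| = 10, number of components = 1.
Since 10 > 10 - 1, a cycle must exist; for instance i-d-e-i.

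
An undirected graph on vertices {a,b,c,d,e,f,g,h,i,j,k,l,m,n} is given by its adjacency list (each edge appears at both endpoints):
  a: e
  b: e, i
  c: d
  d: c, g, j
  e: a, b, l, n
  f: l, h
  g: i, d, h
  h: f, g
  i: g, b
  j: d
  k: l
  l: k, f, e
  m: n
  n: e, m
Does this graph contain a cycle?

Yes

|V| = 14, |E| = 14, number of components = 1.
Since 14 > 14 - 1, a cycle must exist; for instance e-b-i-g-h-f-l-e.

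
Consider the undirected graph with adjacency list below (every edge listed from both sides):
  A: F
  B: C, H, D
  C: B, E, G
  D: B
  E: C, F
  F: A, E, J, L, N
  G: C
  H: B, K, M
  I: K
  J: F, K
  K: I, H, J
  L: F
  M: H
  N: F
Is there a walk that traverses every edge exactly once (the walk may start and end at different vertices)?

No

Degrees: A:1, B:3, C:3, D:1, E:2, F:5, G:1, H:3, I:1, J:2, K:3, L:1, M:1, N:1
Odd-degree vertices: A, B, C, D, F, G, H, I, K, L, M, N (12 total).
With 12 odd-degree vertices (more than two), no single trail can use every edge.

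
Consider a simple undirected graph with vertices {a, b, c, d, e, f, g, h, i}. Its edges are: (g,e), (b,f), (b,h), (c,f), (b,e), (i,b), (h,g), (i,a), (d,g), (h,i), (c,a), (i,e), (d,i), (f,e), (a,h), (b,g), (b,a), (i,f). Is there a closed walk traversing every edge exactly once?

Degrees: a:4, b:6, c:2, d:2, e:4, f:4, g:4, h:4, i:6
Every vertex has even degree and the edges form a single connected piece, so an Eulerian circuit exists.

Yes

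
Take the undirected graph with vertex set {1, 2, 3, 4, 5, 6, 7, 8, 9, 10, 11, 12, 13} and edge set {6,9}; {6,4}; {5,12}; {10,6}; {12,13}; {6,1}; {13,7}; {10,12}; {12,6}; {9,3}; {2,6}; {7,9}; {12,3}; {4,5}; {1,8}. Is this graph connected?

No

Component: {11}
Component: {1, 2, 3, 4, 5, 6, 7, 8, 9, 10, 12, 13}
No edge joins these 2 groups, so the graph is disconnected.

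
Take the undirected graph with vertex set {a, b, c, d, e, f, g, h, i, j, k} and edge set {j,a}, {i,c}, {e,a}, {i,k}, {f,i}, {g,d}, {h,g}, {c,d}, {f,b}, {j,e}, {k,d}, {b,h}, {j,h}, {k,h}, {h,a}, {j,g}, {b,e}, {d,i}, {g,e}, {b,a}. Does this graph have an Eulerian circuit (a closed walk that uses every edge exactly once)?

No

Degrees: a:4, b:4, c:2, d:4, e:4, f:2, g:4, h:5, i:4, j:4, k:3
h, k have odd degree; an Eulerian circuit needs every degree to be even, so none exists.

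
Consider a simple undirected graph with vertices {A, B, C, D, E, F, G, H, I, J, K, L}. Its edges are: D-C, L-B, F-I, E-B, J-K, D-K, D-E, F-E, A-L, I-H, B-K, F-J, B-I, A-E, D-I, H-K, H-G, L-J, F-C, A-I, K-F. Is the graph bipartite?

The cycle J-F-E-A-L-J has length 5, which is odd, so the graph is not bipartite.

No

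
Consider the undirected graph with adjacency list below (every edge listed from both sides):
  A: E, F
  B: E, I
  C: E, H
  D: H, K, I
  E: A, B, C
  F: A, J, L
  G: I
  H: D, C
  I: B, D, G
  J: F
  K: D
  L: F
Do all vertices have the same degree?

Degrees: A:2, B:2, C:2, D:3, E:3, F:3, G:1, H:2, I:3, J:1, K:1, L:1
Degrees are not all equal (e.g. deg(G)=1 but deg(D)=3); not regular.

No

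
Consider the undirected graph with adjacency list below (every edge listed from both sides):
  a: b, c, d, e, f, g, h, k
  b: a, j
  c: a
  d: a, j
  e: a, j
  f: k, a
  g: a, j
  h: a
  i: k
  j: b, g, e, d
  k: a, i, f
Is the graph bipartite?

No

The cycle f-a-k-f has length 3, which is odd, so the graph is not bipartite.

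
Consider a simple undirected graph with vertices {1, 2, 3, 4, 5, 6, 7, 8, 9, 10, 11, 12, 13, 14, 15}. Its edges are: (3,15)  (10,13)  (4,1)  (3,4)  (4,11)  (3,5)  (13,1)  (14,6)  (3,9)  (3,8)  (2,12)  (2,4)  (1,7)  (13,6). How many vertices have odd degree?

12

Degrees: 1:3, 2:2, 3:5, 4:4, 5:1, 6:2, 7:1, 8:1, 9:1, 10:1, 11:1, 12:1, 13:3, 14:1, 15:1
Odd-degree vertices: 1, 3, 5, 7, 8, 9, 10, 11, 12, 13, 14, 15.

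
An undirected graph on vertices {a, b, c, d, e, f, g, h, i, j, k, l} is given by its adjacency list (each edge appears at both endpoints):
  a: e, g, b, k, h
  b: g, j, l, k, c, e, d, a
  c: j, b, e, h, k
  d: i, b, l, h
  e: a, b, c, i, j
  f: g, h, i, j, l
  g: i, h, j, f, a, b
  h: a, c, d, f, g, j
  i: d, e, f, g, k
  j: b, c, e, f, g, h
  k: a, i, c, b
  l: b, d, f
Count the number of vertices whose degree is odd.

Degrees: a:5, b:8, c:5, d:4, e:5, f:5, g:6, h:6, i:5, j:6, k:4, l:3
Odd-degree vertices: a, c, e, f, i, l.

6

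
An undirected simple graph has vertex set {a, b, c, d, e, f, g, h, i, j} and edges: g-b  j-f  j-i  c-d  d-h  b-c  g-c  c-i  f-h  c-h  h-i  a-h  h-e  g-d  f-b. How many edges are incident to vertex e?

Neighbors of e: h.

1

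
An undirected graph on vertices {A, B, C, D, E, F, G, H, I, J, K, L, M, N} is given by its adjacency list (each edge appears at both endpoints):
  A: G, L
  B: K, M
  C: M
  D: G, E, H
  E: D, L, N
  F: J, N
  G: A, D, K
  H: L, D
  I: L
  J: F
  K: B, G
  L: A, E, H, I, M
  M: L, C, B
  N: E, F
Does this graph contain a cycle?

Yes

|V| = 14, |E| = 16, number of components = 1.
One cycle is L-E-D-H-L.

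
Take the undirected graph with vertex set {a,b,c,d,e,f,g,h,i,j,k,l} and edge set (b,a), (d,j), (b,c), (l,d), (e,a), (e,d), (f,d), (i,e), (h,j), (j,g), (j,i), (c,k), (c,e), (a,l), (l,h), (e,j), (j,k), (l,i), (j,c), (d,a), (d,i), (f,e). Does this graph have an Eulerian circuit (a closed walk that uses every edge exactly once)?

Degrees: a:4, b:2, c:4, d:6, e:6, f:2, g:1, h:2, i:4, j:7, k:2, l:4
g, j have odd degree; an Eulerian circuit needs every degree to be even, so none exists.

No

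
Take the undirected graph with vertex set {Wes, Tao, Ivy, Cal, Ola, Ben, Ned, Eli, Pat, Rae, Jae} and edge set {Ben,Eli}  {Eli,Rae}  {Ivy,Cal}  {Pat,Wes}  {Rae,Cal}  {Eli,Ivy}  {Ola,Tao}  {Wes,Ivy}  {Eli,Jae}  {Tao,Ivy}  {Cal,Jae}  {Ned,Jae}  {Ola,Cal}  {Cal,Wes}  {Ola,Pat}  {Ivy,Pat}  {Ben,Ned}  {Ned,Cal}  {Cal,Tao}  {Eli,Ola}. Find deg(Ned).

3

Neighbors of Ned: Cal, Ben, Jae.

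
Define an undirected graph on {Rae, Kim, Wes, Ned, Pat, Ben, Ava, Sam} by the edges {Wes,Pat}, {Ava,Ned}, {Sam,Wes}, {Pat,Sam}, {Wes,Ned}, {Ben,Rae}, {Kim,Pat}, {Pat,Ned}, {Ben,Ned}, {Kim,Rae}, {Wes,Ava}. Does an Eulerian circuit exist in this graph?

Yes

Degrees: Rae:2, Kim:2, Wes:4, Ned:4, Pat:4, Ben:2, Ava:2, Sam:2
Every vertex has even degree and the edges form a single connected piece, so an Eulerian circuit exists.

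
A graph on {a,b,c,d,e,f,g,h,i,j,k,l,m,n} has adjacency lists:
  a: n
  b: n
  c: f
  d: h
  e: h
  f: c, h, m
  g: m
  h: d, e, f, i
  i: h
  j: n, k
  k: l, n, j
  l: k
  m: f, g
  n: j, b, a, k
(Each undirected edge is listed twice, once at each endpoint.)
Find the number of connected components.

Component: {a, b, j, k, l, n}
Component: {c, d, e, f, g, h, i, m}

2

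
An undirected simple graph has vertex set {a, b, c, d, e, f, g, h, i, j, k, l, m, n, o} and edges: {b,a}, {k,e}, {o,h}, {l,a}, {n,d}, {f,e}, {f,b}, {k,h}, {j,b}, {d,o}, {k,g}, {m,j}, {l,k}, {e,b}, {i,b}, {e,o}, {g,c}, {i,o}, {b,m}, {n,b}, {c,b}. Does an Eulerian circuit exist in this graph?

Yes

Degrees: a:2, b:8, c:2, d:2, e:4, f:2, g:2, h:2, i:2, j:2, k:4, l:2, m:2, n:2, o:4
Every vertex has even degree and the edges form a single connected piece, so an Eulerian circuit exists.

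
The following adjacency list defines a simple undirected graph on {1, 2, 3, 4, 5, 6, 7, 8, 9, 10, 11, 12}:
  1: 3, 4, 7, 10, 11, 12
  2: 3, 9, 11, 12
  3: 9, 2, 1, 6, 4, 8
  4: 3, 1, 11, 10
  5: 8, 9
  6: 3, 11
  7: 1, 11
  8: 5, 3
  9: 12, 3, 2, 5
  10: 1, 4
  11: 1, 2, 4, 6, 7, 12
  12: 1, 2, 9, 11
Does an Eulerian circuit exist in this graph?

Degrees: 1:6, 2:4, 3:6, 4:4, 5:2, 6:2, 7:2, 8:2, 9:4, 10:2, 11:6, 12:4
All degrees are even and the non-isolated vertices are connected — an Eulerian circuit exists.

Yes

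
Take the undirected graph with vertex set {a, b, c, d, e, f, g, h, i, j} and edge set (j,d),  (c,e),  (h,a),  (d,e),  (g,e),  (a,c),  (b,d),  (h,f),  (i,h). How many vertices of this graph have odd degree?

8

Degrees: a:2, b:1, c:2, d:3, e:3, f:1, g:1, h:3, i:1, j:1
Odd-degree vertices: b, d, e, f, g, h, i, j.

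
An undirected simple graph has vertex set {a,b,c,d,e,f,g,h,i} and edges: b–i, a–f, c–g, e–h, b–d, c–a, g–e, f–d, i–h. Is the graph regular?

Yes

Degrees: a:2, b:2, c:2, d:2, e:2, f:2, g:2, h:2, i:2
All degrees equal 2; the graph is regular.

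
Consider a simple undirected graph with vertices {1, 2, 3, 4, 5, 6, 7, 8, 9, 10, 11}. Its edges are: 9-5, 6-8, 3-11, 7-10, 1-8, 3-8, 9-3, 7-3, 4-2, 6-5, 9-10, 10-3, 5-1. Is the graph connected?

No

Component: {2, 4}
Component: {1, 3, 5, 6, 7, 8, 9, 10, 11}
No edge joins these 2 groups, so the graph is disconnected.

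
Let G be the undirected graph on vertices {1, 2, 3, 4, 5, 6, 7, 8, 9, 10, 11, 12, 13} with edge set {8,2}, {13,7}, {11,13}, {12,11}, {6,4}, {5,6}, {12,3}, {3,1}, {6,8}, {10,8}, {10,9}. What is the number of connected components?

2

Component: {1, 3, 7, 11, 12, 13}
Component: {2, 4, 5, 6, 8, 9, 10}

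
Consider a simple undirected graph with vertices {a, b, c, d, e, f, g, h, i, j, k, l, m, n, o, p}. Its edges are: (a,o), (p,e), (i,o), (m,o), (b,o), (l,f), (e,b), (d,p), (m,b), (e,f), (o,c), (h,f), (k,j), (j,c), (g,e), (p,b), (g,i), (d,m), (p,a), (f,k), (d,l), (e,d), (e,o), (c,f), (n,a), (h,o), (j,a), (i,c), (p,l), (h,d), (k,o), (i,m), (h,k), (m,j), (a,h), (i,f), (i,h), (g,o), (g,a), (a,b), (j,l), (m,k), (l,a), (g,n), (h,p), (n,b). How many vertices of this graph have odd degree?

8

Degrees: a:8, b:6, c:4, d:5, e:6, f:6, g:5, h:7, i:6, j:5, k:5, l:5, m:6, n:3, o:9, p:6
Odd-degree vertices: d, g, h, j, k, l, n, o.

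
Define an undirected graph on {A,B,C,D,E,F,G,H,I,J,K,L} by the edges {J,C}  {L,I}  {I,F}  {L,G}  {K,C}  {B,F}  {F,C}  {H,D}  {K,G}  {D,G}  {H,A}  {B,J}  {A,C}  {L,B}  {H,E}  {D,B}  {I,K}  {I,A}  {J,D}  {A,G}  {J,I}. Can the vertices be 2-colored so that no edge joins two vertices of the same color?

D-J-C-A-G-D is an odd cycle (length 5), and a bipartite graph can contain only even cycles.

No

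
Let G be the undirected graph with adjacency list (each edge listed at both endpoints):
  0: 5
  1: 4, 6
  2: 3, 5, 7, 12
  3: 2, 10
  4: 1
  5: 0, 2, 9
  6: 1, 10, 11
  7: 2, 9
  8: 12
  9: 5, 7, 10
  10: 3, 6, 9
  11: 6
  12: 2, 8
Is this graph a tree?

The graph has 13 vertices and 14 edges.
A tree on 13 vertices has exactly 12 edges; this graph has 14, so it contains a cycle and is not a tree.

No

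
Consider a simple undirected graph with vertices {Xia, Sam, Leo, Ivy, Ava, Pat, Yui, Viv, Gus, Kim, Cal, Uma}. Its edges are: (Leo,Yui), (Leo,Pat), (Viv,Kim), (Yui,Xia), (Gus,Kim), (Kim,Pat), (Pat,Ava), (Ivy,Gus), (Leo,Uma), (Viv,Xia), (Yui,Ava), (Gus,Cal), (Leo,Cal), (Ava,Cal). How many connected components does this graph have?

Component: {Sam}
Component: {Xia, Leo, Ivy, Ava, Pat, Yui, Viv, Gus, Kim, Cal, Uma}

2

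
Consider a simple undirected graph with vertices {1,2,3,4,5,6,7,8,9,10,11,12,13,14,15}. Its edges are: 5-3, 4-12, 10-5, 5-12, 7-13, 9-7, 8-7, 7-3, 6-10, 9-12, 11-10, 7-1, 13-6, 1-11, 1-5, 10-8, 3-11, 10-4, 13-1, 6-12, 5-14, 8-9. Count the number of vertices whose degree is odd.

10

Degrees: 1:4, 2:0, 3:3, 4:2, 5:5, 6:3, 7:5, 8:3, 9:3, 10:5, 11:3, 12:4, 13:3, 14:1, 15:0
Odd-degree vertices: 3, 5, 6, 7, 8, 9, 10, 11, 13, 14.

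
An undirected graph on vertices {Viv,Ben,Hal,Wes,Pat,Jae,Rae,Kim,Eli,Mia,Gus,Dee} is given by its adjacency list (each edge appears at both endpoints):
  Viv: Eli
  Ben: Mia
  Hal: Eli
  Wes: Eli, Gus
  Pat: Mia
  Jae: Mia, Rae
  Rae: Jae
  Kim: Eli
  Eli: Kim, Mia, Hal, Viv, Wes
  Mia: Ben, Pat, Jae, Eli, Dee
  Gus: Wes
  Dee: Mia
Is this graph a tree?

Yes

The graph has 12 vertices and 11 edges.
It is connected with exactly 11 edges, hence acyclic — it is a tree.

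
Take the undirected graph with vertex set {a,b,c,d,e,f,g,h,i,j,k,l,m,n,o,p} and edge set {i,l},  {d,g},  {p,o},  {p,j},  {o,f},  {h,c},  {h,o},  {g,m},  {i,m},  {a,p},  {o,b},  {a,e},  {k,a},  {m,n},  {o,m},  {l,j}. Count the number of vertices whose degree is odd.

Degrees: a:3, b:1, c:1, d:1, e:1, f:1, g:2, h:2, i:2, j:2, k:1, l:2, m:4, n:1, o:5, p:3
Odd-degree vertices: a, b, c, d, e, f, k, n, o, p.

10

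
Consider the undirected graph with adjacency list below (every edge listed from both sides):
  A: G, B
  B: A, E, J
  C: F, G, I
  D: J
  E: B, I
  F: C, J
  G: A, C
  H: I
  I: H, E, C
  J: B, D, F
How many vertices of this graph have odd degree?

Degrees: A:2, B:3, C:3, D:1, E:2, F:2, G:2, H:1, I:3, J:3
Odd-degree vertices: B, C, D, H, I, J.

6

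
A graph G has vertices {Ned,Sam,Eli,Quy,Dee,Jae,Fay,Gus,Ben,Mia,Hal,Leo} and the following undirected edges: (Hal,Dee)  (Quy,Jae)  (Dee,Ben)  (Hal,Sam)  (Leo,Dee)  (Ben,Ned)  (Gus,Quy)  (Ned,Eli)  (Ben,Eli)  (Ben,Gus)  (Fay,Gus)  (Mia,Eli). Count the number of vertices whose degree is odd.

Degrees: Ned:2, Sam:1, Eli:3, Quy:2, Dee:3, Jae:1, Fay:1, Gus:3, Ben:4, Mia:1, Hal:2, Leo:1
Odd-degree vertices: Sam, Eli, Dee, Jae, Fay, Gus, Mia, Leo.

8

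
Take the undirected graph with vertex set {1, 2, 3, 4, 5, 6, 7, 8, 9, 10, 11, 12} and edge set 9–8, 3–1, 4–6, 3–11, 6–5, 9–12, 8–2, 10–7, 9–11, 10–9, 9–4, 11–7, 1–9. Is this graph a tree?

|V| = 12, |E| = 13.
A tree on 12 vertices has exactly 11 edges; this graph has 13, so it contains a cycle and is not a tree.

No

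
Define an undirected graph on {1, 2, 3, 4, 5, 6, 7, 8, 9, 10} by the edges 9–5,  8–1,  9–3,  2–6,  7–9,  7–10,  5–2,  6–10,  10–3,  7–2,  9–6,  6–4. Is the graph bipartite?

Yes

A valid 2-coloring puts {3, 5, 6, 7, 8} on one side and {1, 2, 4, 9, 10} on the other; every edge crosses between the two sides.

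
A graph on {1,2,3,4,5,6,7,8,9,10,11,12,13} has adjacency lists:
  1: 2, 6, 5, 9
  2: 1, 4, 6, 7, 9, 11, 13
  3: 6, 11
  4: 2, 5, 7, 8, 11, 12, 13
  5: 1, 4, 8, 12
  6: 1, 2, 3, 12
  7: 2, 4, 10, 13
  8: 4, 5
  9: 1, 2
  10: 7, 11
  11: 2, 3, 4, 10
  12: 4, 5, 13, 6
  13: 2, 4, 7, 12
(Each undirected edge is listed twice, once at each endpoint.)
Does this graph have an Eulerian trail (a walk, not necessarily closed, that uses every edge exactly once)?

Degrees: 1:4, 2:7, 3:2, 4:7, 5:4, 6:4, 7:4, 8:2, 9:2, 10:2, 11:4, 12:4, 13:4
Odd-degree vertices: 2, 4 (2 total).
The non-isolated vertices are connected and exactly 2 have odd degree, so an Eulerian trail exists (from 2 to 4).

Yes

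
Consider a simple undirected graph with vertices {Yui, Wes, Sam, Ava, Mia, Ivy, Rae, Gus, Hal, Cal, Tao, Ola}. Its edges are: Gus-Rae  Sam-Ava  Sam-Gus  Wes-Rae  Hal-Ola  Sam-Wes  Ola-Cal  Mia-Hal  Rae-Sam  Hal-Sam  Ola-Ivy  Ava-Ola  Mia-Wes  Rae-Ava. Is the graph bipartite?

No

The cycle Sam-Rae-Ava-Sam has length 3, which is odd, so the graph is not bipartite.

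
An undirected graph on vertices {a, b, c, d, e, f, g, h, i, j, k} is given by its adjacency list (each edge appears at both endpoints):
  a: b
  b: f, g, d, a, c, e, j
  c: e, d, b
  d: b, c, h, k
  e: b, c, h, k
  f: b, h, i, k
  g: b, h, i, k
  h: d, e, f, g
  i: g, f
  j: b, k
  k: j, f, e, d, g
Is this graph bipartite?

The cycle e-c-b-e has length 3, which is odd, so the graph is not bipartite.

No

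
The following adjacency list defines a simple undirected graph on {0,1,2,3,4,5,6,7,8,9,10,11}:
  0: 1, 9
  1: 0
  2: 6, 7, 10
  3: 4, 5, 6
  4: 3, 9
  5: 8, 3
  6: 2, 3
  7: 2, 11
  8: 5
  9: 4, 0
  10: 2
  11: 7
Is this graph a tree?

|V| = 12, |E| = 11.
Connected and |E| = |V| - 1, which characterizes a tree.

Yes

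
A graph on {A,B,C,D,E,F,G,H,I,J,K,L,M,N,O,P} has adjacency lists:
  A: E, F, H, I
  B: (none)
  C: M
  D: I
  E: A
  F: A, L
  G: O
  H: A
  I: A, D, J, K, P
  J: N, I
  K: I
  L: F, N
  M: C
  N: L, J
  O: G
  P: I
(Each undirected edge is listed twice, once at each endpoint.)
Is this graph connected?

Component: {B}
Component: {C, M}
Component: {G, O}
Component: {A, D, E, F, H, I, J, K, L, N, P}
No edge joins these 4 groups, so the graph is disconnected.

No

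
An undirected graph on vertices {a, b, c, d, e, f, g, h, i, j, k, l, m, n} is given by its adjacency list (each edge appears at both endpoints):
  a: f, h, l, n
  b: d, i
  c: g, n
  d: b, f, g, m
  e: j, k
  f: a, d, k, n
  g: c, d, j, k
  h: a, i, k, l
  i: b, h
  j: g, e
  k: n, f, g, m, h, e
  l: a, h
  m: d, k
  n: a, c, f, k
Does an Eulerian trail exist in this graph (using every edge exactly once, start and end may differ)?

Yes

Degrees: a:4, b:2, c:2, d:4, e:2, f:4, g:4, h:4, i:2, j:2, k:6, l:2, m:2, n:4
Odd-degree vertices: none (0 total).
The non-isolated vertices are connected and exactly 0 have odd degree, so an Eulerian trail exists.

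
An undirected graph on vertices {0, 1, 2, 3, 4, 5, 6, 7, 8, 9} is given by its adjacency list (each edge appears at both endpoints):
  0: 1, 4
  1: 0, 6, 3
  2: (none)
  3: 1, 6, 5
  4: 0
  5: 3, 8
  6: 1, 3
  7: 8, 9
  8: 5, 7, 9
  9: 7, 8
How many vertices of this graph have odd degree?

Degrees: 0:2, 1:3, 2:0, 3:3, 4:1, 5:2, 6:2, 7:2, 8:3, 9:2
Odd-degree vertices: 1, 3, 4, 8.

4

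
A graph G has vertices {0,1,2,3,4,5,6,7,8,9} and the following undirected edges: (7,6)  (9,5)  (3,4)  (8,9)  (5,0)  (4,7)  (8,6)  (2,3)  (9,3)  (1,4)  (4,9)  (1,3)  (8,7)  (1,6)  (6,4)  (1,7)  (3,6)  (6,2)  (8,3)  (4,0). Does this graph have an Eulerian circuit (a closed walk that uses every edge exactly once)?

Yes

Degrees: 0:2, 1:4, 2:2, 3:6, 4:6, 5:2, 6:6, 7:4, 8:4, 9:4
Every vertex has even degree and the edges form a single connected piece, so an Eulerian circuit exists.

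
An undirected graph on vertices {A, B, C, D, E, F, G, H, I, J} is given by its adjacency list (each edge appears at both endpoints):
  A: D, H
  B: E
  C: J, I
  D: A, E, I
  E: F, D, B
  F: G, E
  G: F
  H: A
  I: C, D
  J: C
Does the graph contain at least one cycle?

No

The graph has 10 vertices, 9 edges, and 1 connected component.
A forest on 10 vertices with 1 component has exactly 9 edges, which matches — so no cycle.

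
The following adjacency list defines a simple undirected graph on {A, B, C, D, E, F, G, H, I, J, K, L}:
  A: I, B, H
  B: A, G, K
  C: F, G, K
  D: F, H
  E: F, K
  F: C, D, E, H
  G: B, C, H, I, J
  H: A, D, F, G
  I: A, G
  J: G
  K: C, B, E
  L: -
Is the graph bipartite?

The cycle F-D-H-F has length 3, which is odd, so the graph is not bipartite.

No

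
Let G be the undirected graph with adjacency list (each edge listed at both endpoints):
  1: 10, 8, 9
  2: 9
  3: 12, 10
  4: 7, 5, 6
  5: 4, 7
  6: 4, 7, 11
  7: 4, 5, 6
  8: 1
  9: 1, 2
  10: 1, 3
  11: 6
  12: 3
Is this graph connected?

No

Component: {4, 5, 6, 7, 11}
Component: {1, 2, 3, 8, 9, 10, 12}
There are 2 separate components, so the graph is not connected.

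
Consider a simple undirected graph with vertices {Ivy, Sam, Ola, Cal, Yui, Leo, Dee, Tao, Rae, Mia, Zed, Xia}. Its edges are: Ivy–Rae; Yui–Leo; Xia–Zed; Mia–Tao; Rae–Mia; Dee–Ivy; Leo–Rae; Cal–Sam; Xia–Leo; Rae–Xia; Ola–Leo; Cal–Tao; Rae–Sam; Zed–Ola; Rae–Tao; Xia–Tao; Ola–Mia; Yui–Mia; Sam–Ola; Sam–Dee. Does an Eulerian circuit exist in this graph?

Degrees: Ivy:2, Sam:4, Ola:4, Cal:2, Yui:2, Leo:4, Dee:2, Tao:4, Rae:6, Mia:4, Zed:2, Xia:4
Every vertex has even degree and the edges form a single connected piece, so an Eulerian circuit exists.

Yes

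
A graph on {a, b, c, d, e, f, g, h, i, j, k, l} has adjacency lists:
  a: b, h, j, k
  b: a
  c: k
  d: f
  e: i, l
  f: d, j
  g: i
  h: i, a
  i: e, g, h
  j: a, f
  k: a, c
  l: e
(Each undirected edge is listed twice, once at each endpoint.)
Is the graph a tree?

|V| = 12, |E| = 11.
It is connected with exactly 11 edges, hence acyclic — it is a tree.

Yes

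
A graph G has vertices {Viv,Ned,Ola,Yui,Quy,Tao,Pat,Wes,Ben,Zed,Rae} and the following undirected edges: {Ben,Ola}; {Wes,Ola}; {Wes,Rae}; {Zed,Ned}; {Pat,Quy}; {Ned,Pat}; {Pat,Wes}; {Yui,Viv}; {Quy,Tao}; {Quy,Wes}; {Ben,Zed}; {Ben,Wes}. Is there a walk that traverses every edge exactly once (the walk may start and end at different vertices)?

Degrees: Viv:1, Ned:2, Ola:2, Yui:1, Quy:3, Tao:1, Pat:3, Wes:5, Ben:3, Zed:2, Rae:1
Odd-degree vertices: Viv, Yui, Quy, Tao, Pat, Wes, Ben, Rae (8 total).
An Eulerian trail requires 0 or 2 odd-degree vertices; here there are 8.

No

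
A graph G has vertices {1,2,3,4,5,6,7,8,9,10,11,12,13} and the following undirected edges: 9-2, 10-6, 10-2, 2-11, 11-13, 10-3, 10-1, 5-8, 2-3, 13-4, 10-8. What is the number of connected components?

3

Component: {7}
Component: {12}
Component: {1, 2, 3, 4, 5, 6, 8, 9, 10, 11, 13}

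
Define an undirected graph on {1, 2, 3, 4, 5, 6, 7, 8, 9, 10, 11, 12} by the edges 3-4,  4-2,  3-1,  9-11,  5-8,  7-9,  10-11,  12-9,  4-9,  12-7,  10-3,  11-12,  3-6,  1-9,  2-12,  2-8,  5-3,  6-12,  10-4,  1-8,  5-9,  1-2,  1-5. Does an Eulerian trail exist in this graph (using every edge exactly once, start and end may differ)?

No

Degrees: 1:5, 2:4, 3:5, 4:4, 5:4, 6:2, 7:2, 8:3, 9:6, 10:3, 11:3, 12:5
Odd-degree vertices: 1, 3, 8, 10, 11, 12 (6 total).
With 6 odd-degree vertices (more than two), no single trail can use every edge.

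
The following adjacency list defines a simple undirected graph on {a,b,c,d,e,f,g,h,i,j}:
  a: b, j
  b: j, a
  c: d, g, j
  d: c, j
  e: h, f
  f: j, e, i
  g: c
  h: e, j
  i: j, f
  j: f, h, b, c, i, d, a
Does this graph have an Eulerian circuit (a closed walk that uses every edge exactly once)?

Degrees: a:2, b:2, c:3, d:2, e:2, f:3, g:1, h:2, i:2, j:7
Vertices with odd degree: c, f, g, j. An Eulerian circuit requires all degrees even.

No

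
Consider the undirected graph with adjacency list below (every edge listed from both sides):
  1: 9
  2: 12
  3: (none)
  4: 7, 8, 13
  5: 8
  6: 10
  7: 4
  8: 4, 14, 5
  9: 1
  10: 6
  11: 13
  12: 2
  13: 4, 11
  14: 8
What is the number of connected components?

Component: {3}
Component: {1, 9}
Component: {2, 12}
Component: {6, 10}
Component: {4, 5, 7, 8, 11, 13, 14}

5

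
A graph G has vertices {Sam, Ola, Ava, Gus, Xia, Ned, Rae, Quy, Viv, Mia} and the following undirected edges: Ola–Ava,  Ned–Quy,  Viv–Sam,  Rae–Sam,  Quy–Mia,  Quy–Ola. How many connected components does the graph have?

4

Component: {Gus}
Component: {Xia}
Component: {Sam, Rae, Viv}
Component: {Ola, Ava, Ned, Quy, Mia}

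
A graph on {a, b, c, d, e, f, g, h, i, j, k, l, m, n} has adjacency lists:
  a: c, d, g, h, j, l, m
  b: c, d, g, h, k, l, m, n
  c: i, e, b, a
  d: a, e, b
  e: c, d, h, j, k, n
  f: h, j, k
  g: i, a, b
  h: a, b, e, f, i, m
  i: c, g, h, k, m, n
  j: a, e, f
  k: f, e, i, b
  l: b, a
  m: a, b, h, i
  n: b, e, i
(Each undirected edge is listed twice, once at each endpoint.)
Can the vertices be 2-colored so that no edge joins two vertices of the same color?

The cycle h-m-a-h has length 3, which is odd, so the graph is not bipartite.

No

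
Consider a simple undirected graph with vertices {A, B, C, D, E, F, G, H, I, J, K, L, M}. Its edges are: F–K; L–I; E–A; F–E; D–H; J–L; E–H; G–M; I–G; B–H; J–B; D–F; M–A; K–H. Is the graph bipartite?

A-E-H-B-J-L-I-G-M-A is an odd cycle (length 9), and a bipartite graph can contain only even cycles.

No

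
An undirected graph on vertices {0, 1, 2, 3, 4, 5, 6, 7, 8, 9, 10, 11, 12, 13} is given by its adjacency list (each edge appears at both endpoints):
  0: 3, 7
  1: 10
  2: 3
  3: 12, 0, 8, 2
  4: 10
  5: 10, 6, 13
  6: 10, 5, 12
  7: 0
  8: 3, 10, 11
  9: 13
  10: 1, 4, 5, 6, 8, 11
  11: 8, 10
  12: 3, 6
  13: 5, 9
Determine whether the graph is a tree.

No

The graph has 14 vertices and 16 edges.
A tree on 14 vertices has exactly 13 edges; this graph has 16, so it contains a cycle and is not a tree.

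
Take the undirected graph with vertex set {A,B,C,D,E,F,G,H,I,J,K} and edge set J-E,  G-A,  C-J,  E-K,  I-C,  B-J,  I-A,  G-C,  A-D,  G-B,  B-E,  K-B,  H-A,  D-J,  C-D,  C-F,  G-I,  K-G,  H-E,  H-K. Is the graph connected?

Yes

A breadth-first search from A visits A, H, G, I, D, K, E, B, C, J, F — all 11 vertices — so the graph is connected.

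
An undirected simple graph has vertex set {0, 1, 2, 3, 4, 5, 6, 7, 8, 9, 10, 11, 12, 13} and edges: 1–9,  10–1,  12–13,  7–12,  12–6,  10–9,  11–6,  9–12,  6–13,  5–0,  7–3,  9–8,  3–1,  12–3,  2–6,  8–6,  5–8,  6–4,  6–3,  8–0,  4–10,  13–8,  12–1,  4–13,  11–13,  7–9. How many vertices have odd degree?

8

Degrees: 0:2, 1:4, 2:1, 3:4, 4:3, 5:2, 6:7, 7:3, 8:5, 9:5, 10:3, 11:2, 12:6, 13:5
Odd-degree vertices: 2, 4, 6, 7, 8, 9, 10, 13.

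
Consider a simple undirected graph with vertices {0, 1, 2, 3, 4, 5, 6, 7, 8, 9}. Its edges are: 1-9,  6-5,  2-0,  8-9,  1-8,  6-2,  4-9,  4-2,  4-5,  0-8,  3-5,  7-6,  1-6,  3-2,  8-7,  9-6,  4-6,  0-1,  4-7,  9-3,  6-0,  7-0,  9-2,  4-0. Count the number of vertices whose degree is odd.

Degrees: 0:6, 1:4, 2:5, 3:3, 4:6, 5:3, 6:7, 7:4, 8:4, 9:6
Odd-degree vertices: 2, 3, 5, 6.

4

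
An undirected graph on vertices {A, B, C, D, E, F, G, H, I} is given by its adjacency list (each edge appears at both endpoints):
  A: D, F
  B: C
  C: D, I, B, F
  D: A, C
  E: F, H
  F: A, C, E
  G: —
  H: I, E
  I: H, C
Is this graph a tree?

The graph has 9 vertices and 9 edges.
It is not connected, so it is not a tree.

No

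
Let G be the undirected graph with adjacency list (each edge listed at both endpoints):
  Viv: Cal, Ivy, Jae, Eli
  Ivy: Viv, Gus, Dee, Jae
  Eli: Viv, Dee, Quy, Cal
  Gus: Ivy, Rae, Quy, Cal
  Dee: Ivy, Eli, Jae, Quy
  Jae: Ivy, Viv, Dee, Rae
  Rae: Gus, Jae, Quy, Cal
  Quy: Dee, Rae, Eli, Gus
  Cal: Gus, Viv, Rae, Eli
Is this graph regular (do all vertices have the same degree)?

Degrees: Viv:4, Ivy:4, Eli:4, Gus:4, Dee:4, Jae:4, Rae:4, Quy:4, Cal:4
Every vertex has degree 4, so the graph is 4-regular.

Yes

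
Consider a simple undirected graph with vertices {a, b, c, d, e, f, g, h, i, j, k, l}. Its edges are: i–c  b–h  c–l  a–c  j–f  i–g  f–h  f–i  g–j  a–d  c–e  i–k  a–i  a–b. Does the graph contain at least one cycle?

Yes

|V| = 12, |E| = 14, number of components = 1.
Since 14 > 12 - 1, a cycle must exist; for instance a-i-c-a.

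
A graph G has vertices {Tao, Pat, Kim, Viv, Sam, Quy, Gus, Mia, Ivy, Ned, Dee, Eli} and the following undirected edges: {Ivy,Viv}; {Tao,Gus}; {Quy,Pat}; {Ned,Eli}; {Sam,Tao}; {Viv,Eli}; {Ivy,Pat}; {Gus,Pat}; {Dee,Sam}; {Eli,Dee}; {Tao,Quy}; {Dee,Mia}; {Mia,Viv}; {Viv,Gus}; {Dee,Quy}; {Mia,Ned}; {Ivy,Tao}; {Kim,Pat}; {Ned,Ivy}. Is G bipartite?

Yes

A valid 2-coloring puts {Kim, Sam, Quy, Gus, Mia, Ivy, Eli} on one side and {Tao, Pat, Viv, Ned, Dee} on the other; every edge crosses between the two sides.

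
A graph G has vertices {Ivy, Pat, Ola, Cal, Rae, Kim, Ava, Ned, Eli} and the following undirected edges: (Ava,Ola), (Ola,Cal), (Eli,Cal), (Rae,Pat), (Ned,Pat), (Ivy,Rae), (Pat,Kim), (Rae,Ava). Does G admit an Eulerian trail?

Degrees: Ivy:1, Pat:3, Ola:2, Cal:2, Rae:3, Kim:1, Ava:2, Ned:1, Eli:1
Odd-degree vertices: Ivy, Pat, Rae, Kim, Ned, Eli (6 total).
An Eulerian trail requires 0 or 2 odd-degree vertices; here there are 6.

No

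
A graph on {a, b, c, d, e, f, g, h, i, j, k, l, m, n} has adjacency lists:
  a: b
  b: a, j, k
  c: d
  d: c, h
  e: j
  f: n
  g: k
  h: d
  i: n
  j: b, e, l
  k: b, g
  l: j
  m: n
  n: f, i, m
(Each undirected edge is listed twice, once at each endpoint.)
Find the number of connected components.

3

Component: {c, d, h}
Component: {f, i, m, n}
Component: {a, b, e, g, j, k, l}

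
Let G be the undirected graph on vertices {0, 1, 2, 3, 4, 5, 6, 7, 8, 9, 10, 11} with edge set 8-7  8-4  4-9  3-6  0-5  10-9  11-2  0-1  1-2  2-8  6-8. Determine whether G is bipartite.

Yes

Color {1, 3, 5, 8, 9, 11} black and {0, 2, 4, 6, 7, 10} white. No edge joins two same-colored vertices, so the graph is bipartite.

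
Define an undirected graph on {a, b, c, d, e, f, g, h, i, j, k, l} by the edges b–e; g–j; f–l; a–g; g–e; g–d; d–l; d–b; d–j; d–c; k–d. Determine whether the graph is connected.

No

Component: {h}
Component: {i}
Component: {a, b, c, d, e, f, g, j, k, l}
There are 3 separate components, so the graph is not connected.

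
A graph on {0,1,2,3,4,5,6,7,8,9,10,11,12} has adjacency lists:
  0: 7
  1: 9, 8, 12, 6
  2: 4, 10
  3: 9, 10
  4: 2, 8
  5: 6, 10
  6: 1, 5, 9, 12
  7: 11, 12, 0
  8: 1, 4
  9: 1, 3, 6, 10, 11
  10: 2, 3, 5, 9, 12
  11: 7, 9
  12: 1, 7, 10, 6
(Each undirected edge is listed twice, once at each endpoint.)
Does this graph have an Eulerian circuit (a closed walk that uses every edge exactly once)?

No

Degrees: 0:1, 1:4, 2:2, 3:2, 4:2, 5:2, 6:4, 7:3, 8:2, 9:5, 10:5, 11:2, 12:4
0, 7, 9, 10 have odd degree; an Eulerian circuit needs every degree to be even, so none exists.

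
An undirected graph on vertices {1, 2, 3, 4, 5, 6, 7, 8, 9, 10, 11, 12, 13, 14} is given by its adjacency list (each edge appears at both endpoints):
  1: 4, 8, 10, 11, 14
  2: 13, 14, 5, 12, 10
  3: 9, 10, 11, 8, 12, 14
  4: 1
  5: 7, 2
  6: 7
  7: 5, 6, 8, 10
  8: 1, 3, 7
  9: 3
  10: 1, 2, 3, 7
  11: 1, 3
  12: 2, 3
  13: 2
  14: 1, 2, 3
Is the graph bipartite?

Partition the vertices as {4, 5, 6, 8, 9, 10, 11, 12, 13, 14} vs {1, 2, 3, 7}. Each listed edge has one endpoint in each part, so the graph is bipartite.

Yes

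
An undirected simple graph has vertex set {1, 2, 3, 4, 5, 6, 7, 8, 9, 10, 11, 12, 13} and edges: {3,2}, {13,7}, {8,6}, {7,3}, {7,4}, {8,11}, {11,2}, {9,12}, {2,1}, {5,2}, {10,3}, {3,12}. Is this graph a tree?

The graph has 13 vertices and 12 edges.
Connected and |E| = |V| - 1, which characterizes a tree.

Yes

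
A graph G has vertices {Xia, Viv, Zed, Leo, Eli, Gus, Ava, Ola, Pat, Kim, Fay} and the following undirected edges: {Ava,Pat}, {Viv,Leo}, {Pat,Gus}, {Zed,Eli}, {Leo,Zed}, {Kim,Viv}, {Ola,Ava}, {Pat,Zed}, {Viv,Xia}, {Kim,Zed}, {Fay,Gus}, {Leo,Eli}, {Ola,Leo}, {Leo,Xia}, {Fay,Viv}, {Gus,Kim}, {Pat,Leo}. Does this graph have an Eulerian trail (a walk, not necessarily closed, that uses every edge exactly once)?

Yes

Degrees: Xia:2, Viv:4, Zed:4, Leo:6, Eli:2, Gus:3, Ava:2, Ola:2, Pat:4, Kim:3, Fay:2
Odd-degree vertices: Gus, Kim (2 total).
With 2 odd-degree vertices and all edges in one connected piece, an Eulerian trail exists (from Gus to Kim).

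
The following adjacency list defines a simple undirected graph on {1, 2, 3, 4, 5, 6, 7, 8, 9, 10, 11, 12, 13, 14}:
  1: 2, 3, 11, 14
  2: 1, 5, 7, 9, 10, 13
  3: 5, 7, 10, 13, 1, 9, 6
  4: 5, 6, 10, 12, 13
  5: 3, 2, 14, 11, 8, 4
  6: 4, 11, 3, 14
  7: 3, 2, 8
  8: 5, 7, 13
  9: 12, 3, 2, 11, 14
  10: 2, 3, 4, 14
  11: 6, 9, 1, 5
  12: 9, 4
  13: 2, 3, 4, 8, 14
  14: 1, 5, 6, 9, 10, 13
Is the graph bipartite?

The cycle 9-12-4-10-14-9 has length 5, which is odd, so the graph is not bipartite.

No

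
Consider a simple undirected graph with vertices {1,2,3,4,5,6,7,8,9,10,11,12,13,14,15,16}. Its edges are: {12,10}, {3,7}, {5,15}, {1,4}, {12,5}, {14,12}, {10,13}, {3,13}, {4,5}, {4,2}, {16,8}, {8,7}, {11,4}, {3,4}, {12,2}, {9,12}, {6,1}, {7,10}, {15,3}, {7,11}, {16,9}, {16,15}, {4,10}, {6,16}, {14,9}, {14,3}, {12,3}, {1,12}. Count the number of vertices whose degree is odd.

6

Degrees: 1:3, 2:2, 3:6, 4:6, 5:3, 6:2, 7:4, 8:2, 9:3, 10:4, 11:2, 12:7, 13:2, 14:3, 15:3, 16:4
Odd-degree vertices: 1, 5, 9, 12, 14, 15.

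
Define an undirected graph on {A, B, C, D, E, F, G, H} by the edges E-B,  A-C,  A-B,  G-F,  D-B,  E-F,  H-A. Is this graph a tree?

The graph has 8 vertices and 7 edges.
Connected and |E| = |V| - 1, which characterizes a tree.

Yes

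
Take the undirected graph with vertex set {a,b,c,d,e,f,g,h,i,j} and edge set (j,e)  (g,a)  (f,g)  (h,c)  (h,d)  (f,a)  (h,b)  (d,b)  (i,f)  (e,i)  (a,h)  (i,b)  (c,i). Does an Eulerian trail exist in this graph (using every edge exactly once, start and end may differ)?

Degrees: a:3, b:3, c:2, d:2, e:2, f:3, g:2, h:4, i:4, j:1
Odd-degree vertices: a, b, f, j (4 total).
With 4 odd-degree vertices (more than two), no single trail can use every edge.

No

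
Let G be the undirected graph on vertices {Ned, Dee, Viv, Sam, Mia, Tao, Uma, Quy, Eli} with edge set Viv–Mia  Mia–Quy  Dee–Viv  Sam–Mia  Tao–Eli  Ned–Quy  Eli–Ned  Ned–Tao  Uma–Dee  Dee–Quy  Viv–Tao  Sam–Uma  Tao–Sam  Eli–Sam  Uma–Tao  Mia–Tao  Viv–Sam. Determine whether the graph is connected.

Yes

A breadth-first search from Ned visits Ned, Tao, Quy, Eli, Sam, Mia, Uma, Viv, Dee — all 9 vertices — so the graph is connected.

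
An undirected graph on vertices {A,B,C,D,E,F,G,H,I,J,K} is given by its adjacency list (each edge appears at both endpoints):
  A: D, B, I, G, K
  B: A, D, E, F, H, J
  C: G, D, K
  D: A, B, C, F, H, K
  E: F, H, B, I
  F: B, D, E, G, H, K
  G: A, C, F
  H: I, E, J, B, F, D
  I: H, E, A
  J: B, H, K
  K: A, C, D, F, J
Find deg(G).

3

Neighbors of G: A, C, F.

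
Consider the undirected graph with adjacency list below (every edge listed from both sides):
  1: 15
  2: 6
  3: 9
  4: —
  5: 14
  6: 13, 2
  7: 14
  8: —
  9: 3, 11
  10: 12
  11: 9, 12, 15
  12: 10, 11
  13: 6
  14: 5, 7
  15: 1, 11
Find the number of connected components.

5

Component: {4}
Component: {8}
Component: {2, 6, 13}
Component: {5, 7, 14}
Component: {1, 3, 9, 10, 11, 12, 15}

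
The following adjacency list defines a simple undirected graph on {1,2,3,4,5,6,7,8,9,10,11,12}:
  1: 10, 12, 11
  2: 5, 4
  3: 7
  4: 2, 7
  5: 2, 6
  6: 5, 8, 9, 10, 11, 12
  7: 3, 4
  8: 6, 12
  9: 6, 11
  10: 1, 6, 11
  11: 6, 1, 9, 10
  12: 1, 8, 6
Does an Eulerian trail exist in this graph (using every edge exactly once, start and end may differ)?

No

Degrees: 1:3, 2:2, 3:1, 4:2, 5:2, 6:6, 7:2, 8:2, 9:2, 10:3, 11:4, 12:3
Odd-degree vertices: 1, 3, 10, 12 (4 total).
With 4 odd-degree vertices (more than two), no single trail can use every edge.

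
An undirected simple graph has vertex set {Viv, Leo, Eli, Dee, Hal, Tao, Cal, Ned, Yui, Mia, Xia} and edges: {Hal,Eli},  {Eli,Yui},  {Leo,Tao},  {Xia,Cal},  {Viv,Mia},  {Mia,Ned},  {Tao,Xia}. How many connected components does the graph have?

Component: {Dee}
Component: {Viv, Ned, Mia}
Component: {Eli, Hal, Yui}
Component: {Leo, Tao, Cal, Xia}

4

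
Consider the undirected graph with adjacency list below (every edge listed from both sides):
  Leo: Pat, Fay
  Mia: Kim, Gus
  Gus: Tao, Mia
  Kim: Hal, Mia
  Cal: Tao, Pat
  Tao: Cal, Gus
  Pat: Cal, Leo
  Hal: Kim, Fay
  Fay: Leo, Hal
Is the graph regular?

Degrees: Leo:2, Mia:2, Gus:2, Kim:2, Cal:2, Tao:2, Pat:2, Hal:2, Fay:2
Every vertex has degree 2, so the graph is 2-regular.

Yes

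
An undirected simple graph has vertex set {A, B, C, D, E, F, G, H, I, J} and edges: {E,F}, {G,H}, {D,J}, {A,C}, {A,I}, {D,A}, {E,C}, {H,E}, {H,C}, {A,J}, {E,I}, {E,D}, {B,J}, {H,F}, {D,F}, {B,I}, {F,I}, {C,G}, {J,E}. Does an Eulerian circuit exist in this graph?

Degrees: A:4, B:2, C:4, D:4, E:6, F:4, G:2, H:4, I:4, J:4
Every vertex has even degree and the edges form a single connected piece, so an Eulerian circuit exists.

Yes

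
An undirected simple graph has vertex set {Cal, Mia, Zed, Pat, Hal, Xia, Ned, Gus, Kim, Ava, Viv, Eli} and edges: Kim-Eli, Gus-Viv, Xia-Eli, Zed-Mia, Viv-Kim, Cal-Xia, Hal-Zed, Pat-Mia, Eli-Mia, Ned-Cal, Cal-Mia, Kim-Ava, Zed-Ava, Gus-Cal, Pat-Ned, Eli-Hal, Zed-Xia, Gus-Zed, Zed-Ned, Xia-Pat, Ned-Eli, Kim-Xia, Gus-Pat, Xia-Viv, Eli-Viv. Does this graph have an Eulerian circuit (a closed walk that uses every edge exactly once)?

Yes

Degrees: Cal:4, Mia:4, Zed:6, Pat:4, Hal:2, Xia:6, Ned:4, Gus:4, Kim:4, Ava:2, Viv:4, Eli:6
All degrees are even and the non-isolated vertices are connected — an Eulerian circuit exists.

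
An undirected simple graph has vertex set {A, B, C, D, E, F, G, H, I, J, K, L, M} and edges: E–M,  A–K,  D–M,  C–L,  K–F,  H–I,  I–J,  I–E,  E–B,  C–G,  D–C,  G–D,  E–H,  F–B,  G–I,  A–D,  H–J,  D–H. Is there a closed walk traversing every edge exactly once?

No

Degrees: A:2, B:2, C:3, D:5, E:4, F:2, G:3, H:4, I:4, J:2, K:2, L:1, M:2
Vertices with odd degree: C, D, G, L. An Eulerian circuit requires all degrees even.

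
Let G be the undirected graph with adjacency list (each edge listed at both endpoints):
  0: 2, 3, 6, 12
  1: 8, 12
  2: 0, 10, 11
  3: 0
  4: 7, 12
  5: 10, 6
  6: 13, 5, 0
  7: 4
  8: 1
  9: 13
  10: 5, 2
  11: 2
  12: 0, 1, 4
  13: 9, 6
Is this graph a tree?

|V| = 14, |E| = 14.
A tree on 14 vertices has exactly 13 edges; this graph has 14, so it contains a cycle and is not a tree.

No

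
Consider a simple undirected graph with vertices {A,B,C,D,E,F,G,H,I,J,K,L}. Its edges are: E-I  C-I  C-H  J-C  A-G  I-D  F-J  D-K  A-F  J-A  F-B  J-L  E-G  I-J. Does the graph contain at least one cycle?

Yes

|V| = 12, |E| = 14, number of components = 1.
Since 14 > 12 - 1, a cycle must exist; for instance A-F-J-I-E-G-A.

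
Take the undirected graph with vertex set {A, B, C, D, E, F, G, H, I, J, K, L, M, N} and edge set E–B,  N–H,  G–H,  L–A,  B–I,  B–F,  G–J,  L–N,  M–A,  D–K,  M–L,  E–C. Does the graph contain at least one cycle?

Yes

The graph has 14 vertices, 12 edges, and 3 connected components.
Since 12 > 14 - 3, a cycle must exist; for instance A-L-M-A.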